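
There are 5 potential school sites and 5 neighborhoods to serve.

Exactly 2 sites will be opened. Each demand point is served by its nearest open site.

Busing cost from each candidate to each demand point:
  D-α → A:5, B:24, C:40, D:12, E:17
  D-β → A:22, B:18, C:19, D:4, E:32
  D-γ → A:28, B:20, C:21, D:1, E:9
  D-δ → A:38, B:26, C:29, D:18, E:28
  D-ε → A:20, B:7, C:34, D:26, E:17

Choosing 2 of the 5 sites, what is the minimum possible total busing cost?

Open {D-α, D-γ}.
  A→D-α 5, B→D-γ 20, C→D-γ 21, D→D-γ 1, E→D-γ 9  ⇒ total 56.
Compare {D-γ, D-ε}: total 58.
Compare {D-α, D-β}: total 63.
No size-2 selection does better; minimum is 56.

56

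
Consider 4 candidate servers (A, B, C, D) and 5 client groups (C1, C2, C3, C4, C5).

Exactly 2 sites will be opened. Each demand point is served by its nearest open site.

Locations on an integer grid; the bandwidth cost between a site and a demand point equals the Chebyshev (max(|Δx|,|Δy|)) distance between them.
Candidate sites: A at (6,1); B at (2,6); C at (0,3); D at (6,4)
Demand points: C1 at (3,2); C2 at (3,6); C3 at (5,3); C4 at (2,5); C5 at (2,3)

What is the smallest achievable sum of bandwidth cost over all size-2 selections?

9

Open {B, D}.
  C1→D 3, C2→B 1, C3→D 1, C4→B 1, C5→B 3  ⇒ total 9.
Compare {A, B}: total 10.
Compare {B, C}: total 10.
No size-2 selection does better; minimum is 9.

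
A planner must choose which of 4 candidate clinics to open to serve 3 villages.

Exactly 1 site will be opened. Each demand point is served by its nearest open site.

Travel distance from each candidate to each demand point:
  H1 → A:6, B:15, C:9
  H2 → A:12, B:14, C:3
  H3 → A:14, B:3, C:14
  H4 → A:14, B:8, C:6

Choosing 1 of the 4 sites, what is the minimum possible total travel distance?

28

Open {H4}.
  A→H4 14, B→H4 8, C→H4 6  ⇒ total 28.
Compare {H2}: total 29.
Compare {H1}: total 30.
No size-1 selection does better; minimum is 28.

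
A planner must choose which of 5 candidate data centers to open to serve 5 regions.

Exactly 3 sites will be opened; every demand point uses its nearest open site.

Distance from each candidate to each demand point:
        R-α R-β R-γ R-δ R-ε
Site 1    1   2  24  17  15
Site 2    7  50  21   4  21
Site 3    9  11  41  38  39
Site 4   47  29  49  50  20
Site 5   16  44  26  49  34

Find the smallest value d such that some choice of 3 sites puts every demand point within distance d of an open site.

Open {Site 1, Site 2, Site 3}.
  Farthest demand point is R-γ at distance 21 (to Site 2); all others are ≤ 21.
With {Site 1, Site 2, Site 4} the worst case is 21.
With {Site 1, Site 2, Site 5} the worst case is 21.
No size-3 selection achieves below 21.

21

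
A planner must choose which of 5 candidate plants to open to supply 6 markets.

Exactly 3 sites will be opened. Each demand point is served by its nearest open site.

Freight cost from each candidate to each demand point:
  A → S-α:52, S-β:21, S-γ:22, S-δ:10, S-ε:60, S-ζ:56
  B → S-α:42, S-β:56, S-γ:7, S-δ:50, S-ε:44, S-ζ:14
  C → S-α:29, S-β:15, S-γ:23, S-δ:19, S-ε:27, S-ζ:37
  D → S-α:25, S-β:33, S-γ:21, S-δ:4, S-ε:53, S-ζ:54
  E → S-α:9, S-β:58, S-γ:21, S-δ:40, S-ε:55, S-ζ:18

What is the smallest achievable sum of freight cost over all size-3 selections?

Open {B, C, E}.
  S-α→E 9, S-β→C 15, S-γ→B 7, S-δ→C 19, S-ε→C 27, S-ζ→B 14  ⇒ total 91.
Compare {B, C, D}: total 92.
Compare {C, D, E}: total 94.
No size-3 selection does better; minimum is 91.

91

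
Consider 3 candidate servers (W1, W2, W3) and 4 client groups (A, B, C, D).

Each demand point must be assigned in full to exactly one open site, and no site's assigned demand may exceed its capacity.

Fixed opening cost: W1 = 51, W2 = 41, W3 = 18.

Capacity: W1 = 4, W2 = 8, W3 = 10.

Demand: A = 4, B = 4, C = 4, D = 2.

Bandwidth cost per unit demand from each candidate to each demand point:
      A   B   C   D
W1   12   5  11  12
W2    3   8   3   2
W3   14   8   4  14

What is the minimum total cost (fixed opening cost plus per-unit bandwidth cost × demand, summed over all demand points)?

123

Open {W2, W3}; cheapest assignment that respects the capacities:
  W2 (cap 8, load 6): A, D — cost 4×3 + 2×2 = 16
  W3 (cap 10, load 8): B, C — cost 4×8 + 4×4 = 48
  Shipping 64, fixed 59 → total 123.
  Any other capacity-feasible assignment to {W2, W3} ships for at least 64.
Compare {W1, W2, W3}: its best feasible assignment gives total 162.
Compare {W1, W3}: its best feasible assignment gives total 189.
Every other set of open sites that can feasibly serve all demand totals ≥ 162 even under its best assignment. Minimum: 123.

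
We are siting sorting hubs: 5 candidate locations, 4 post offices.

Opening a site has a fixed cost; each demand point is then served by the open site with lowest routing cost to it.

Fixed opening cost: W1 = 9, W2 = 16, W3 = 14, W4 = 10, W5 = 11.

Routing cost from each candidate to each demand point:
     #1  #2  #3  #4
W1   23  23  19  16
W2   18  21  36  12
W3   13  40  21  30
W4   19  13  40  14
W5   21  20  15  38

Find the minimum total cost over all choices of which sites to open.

82

Open {W4, W5}: assign each demand point to its cheapest open site.
  #1→W4 19, #2→W4 13, #3→W5 15, #4→W4 14
  routing cost 61, fixed 21 → total 82.
Compare {W1, W4}: routing cost 65 + fixed 19 = 84.
Compare {W3, W4}: routing cost 61 + fixed 24 = 85.
Compare {W1}: routing cost 81 + fixed 9 = 90.
All other subsets cost ≥ 84. Minimum total cost: 82.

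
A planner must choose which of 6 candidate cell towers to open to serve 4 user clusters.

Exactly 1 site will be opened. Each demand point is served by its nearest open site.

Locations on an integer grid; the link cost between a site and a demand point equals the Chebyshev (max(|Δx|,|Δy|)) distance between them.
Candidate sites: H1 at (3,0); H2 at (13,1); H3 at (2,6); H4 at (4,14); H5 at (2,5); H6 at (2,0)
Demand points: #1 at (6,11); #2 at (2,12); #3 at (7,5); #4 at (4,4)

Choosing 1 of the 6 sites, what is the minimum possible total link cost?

18

Open {H3}.
  #1→H3 5, #2→H3 6, #3→H3 5, #4→H3 2  ⇒ total 18.
Compare {H5}: total 20.
Compare {H4}: total 24.
No size-1 selection does better; minimum is 18.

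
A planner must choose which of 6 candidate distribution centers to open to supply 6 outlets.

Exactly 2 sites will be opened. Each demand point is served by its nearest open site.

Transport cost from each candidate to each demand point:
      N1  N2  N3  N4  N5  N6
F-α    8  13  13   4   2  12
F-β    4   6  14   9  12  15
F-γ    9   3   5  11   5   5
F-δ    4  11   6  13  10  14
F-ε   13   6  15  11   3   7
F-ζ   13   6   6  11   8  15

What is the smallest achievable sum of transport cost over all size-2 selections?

27

Open {F-α, F-γ}.
  N1→F-α 8, N2→F-γ 3, N3→F-γ 5, N4→F-α 4, N5→F-α 2, N6→F-γ 5  ⇒ total 27.
Compare {F-β, F-γ}: total 31.
Compare {F-γ, F-δ}: total 33.
No size-2 selection does better; minimum is 27.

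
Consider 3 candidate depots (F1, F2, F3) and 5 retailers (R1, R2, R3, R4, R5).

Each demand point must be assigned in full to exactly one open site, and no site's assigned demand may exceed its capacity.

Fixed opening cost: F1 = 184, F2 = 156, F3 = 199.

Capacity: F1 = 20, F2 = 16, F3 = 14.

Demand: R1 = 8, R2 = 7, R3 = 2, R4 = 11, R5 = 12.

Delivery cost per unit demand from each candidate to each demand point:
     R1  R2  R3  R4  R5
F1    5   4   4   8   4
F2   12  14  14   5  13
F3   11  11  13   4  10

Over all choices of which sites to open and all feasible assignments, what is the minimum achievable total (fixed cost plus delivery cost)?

781

Open {F1, F2, F3}; cheapest assignment that respects the capacities:
  F1 (cap 20, load 19): R2, R5 — cost 7×4 + 12×4 = 76
  F2 (cap 16, load 8): R1 — cost 8×12 = 96
  F3 (cap 14, load 13): R3, R4 — cost 2×13 + 11×4 = 70
  Shipping 242, fixed 539 → total 781.
  Any other capacity-feasible assignment to {F1, F2, F3} ships for at least 242.
Total demand is 40 and no other set of sites has combined capacity ≥ 40, so {F1, F2, F3} is the only feasible choice of open sites. Minimum: 781.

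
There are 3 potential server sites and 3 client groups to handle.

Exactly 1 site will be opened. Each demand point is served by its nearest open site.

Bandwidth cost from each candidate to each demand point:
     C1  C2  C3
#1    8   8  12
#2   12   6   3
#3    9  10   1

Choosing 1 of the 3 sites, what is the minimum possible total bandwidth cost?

Open {#3}.
  C1→#3 9, C2→#3 10, C3→#3 1  ⇒ total 20.
Compare {#2}: total 21.
Compare {#1}: total 28.

20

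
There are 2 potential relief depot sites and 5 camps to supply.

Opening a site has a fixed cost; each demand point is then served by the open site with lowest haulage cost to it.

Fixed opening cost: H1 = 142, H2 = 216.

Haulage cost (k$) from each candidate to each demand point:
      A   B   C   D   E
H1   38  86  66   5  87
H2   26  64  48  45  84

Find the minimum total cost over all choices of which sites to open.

Open {H1}: assign each demand point to its cheapest open site.
  A→H1 38, B→H1 86, C→H1 66, D→H1 5, E→H1 87
  haulage cost 282, fixed 142 → total 424.
Compare {H2}: haulage cost 267 + fixed 216 = 483.
Compare {H1, H2}: haulage cost 227 + fixed 358 = 585.

424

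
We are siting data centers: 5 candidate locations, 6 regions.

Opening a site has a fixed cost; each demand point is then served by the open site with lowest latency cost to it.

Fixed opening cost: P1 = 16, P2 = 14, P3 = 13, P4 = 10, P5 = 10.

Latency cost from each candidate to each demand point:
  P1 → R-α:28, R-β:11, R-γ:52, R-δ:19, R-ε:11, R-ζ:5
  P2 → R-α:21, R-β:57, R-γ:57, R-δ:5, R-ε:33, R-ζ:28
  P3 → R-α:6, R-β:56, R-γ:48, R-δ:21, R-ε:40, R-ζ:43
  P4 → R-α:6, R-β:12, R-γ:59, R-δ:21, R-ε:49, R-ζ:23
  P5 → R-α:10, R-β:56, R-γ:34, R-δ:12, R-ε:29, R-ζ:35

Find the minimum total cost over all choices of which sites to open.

Open {P1, P5}: assign each demand point to its cheapest open site.
  R-α→P5 10, R-β→P1 11, R-γ→P5 34, R-δ→P5 12, R-ε→P1 11, R-ζ→P1 5
  latency cost 83, fixed 26 → total 109.
Compare {P1, P4, P5}: latency cost 79 + fixed 36 = 115.
Compare {P1, P2, P5}: latency cost 76 + fixed 40 = 116.
Compare {P1, P3, P5}: latency cost 79 + fixed 39 = 118.
All other subsets cost ≥ 115. Minimum total cost: 109.

109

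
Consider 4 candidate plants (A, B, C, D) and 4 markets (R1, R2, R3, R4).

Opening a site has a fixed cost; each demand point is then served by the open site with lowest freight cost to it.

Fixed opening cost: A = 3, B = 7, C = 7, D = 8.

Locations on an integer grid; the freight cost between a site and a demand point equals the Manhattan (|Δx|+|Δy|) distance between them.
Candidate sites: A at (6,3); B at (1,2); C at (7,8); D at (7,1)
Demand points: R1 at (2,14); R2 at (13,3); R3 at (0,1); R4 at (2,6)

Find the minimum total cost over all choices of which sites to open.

Open {A, B}: assign each demand point to its cheapest open site.
  R1→B 13, R2→A 7, R3→B 2, R4→B 5
  freight cost 27, fixed 10 → total 37.
Compare {A}: freight cost 37 + fixed 3 = 40.
Compare {B}: freight cost 33 + fixed 7 = 40.
Compare {A, B, C}: freight cost 25 + fixed 17 = 42.
All other subsets cost ≥ 40. Minimum total cost: 37.

37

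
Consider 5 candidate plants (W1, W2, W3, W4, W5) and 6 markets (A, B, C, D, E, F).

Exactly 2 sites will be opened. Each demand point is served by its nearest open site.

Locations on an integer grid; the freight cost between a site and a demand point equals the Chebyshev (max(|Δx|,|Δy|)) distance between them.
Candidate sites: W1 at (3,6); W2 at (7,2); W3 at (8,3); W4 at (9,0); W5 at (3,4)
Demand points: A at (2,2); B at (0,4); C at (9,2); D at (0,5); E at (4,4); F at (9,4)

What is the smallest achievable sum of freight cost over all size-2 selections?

11

Open {W3, W5}.
  A→W5 2, B→W5 3, C→W3 1, D→W5 3, E→W5 1, F→W3 1  ⇒ total 11.
Compare {W2, W5}: total 13.
Compare {W1, W3}: total 14.
No size-2 selection does better; minimum is 11.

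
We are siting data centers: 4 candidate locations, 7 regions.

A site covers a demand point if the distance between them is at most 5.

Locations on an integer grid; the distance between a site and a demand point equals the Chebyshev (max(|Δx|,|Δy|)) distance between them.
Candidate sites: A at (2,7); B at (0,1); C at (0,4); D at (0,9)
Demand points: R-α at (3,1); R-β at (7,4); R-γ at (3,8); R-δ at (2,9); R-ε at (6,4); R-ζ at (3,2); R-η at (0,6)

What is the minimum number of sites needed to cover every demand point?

Coverage sets (demand points within 5 of each site):
  A: {R-β, R-γ, R-δ, R-ε, R-ζ, R-η}
  B: {R-α, R-ζ, R-η}
  C: {R-α, R-γ, R-δ, R-ζ, R-η}
  D: {R-γ, R-δ, R-η}
No single site covers all 7 demand points.
But {A, B} covers everything, so the minimum is 2.

2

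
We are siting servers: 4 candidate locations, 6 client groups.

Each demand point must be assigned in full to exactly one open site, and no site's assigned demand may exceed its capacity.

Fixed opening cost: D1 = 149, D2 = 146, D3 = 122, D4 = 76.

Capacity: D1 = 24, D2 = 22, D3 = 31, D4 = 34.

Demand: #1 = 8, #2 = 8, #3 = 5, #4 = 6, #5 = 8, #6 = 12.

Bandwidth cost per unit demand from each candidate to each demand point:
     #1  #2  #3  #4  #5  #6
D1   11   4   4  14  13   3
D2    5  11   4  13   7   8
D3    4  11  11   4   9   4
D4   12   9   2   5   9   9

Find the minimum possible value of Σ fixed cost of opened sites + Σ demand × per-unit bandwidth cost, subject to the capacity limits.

Open {D3, D4}; cheapest assignment that respects the capacities:
  D3 (cap 31, load 26): #1, #4, #6 — cost 8×4 + 6×4 + 12×4 = 104
  D4 (cap 34, load 21): #2, #3, #5 — cost 8×9 + 5×2 + 8×9 = 154
  Shipping 258, fixed 198 → total 456.
  Any other capacity-feasible assignment to {D3, D4} ships for at least 258.
Compare {D1, D4}: its best feasible assignment gives total 501.
Compare {D1, D3}: its best feasible assignment gives total 522.
Every other set of open sites that can feasibly serve all demand totals ≥ 501 even under its best assignment. Minimum: 456.

456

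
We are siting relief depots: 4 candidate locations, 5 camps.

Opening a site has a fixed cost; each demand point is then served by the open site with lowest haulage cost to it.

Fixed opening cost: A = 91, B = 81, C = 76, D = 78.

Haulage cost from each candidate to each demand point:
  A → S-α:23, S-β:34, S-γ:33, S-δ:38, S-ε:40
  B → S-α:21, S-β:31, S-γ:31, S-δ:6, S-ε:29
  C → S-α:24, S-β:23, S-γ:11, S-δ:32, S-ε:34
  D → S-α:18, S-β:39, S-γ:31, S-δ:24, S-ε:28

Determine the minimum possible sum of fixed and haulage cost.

199

Open {B}: assign each demand point to its cheapest open site.
  S-α→B 21, S-β→B 31, S-γ→B 31, S-δ→B 6, S-ε→B 29
  haulage cost 118, fixed 81 → total 199.
Compare {C}: haulage cost 124 + fixed 76 = 200.
Compare {D}: haulage cost 140 + fixed 78 = 218.
Compare {B, C}: haulage cost 90 + fixed 157 = 247.
All other subsets cost ≥ 200. Minimum total cost: 199.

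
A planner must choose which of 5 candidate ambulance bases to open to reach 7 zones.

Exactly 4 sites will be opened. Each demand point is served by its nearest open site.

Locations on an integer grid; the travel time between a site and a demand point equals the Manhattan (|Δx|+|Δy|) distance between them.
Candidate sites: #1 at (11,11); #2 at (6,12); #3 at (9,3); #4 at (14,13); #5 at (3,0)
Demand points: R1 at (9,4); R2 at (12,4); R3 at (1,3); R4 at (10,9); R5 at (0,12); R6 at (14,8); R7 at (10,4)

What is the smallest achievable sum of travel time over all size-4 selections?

27

Open {#1, #2, #3, #5}.
  R1→#3 1, R2→#3 4, R3→#5 5, R4→#1 3, R5→#2 6, R6→#1 6, R7→#3 2  ⇒ total 27.
Compare {#1, #2, #3, #4}: total 29.
Compare {#2, #3, #4, #5}: total 30.
No size-4 selection does better; minimum is 27.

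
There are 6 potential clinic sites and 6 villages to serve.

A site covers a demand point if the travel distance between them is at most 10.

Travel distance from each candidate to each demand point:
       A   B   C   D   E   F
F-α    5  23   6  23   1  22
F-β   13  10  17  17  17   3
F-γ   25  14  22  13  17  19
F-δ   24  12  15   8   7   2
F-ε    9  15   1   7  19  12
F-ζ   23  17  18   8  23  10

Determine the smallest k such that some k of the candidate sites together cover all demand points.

3

Coverage sets (demand points within 10 of each site):
  F-α: {A, C, E}
  F-β: {B, F}
  F-γ: {}
  F-δ: {D, E, F}
  F-ε: {A, C, D}
  F-ζ: {D, F}
No 2 sites suffice: every size-2 union leaves at least one demand point uncovered.
But {F-α, F-β, F-δ} covers everything, so the minimum is 3.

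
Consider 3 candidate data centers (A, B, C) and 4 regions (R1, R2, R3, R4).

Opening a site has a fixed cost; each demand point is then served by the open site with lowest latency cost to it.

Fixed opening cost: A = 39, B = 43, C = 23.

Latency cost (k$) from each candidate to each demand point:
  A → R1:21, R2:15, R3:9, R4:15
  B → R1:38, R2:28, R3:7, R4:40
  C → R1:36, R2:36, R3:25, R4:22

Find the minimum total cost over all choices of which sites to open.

Open {A}: assign each demand point to its cheapest open site.
  R1→A 21, R2→A 15, R3→A 9, R4→A 15
  latency cost 60, fixed 39 → total 99.
Compare {A, C}: latency cost 60 + fixed 62 = 122.
Compare {A, B}: latency cost 58 + fixed 82 = 140.
Compare {C}: latency cost 119 + fixed 23 = 142.
All other subsets cost ≥ 122. Minimum total cost: 99.

99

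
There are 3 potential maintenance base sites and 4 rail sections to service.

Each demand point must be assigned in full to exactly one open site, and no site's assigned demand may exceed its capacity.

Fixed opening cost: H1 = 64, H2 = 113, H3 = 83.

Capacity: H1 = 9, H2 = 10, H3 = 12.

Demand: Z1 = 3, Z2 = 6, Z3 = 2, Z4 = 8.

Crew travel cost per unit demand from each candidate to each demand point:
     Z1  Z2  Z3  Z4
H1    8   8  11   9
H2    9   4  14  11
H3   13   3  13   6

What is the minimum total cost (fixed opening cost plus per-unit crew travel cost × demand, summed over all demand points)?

293

Open {H1, H3}; cheapest assignment that respects the capacities:
  H1 (cap 9, load 9): Z1, Z2 — cost 3×8 + 6×8 = 72
  H3 (cap 12, load 10): Z3, Z4 — cost 2×13 + 8×6 = 74
  Shipping 146, fixed 147 → total 293.
  Any other capacity-feasible assignment to {H1, H3} ships for at least 146.
Compare {H2, H3}: its best feasible assignment gives total 321.
Compare {H1, H2}: its best feasible assignment gives total 365.
Every other set of open sites that can feasibly serve all demand totals ≥ 321 even under its best assignment. Minimum: 293.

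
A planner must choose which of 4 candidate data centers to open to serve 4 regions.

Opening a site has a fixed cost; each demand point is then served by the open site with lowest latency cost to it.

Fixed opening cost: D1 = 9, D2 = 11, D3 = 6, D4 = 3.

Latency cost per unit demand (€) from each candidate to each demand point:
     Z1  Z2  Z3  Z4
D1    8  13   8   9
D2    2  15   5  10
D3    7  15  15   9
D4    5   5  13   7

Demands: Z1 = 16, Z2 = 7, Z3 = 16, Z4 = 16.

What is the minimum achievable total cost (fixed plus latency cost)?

273

Open {D2, D4}: assign each demand point to its cheapest open site.
  Z1→D2 16×2=32, Z2→D4 7×5=35, Z3→D2 16×5=80, Z4→D4 16×7=112
  latency cost 259, fixed 14 → total 273.
Compare {D2, D3, D4}: latency cost 259 + fixed 20 = 279.
Compare {D1, D2, D4}: latency cost 259 + fixed 23 = 282.
Compare {D1, D2, D3, D4}: latency cost 259 + fixed 29 = 288.
All other subsets cost ≥ 279. Minimum total cost: 273.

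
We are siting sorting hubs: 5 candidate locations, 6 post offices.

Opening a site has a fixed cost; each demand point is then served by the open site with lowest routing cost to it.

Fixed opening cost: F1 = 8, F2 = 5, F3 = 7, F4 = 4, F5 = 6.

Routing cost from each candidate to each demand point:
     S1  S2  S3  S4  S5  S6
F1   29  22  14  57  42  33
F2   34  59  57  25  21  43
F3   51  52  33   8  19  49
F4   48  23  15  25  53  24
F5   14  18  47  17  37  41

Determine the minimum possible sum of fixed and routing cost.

115

Open {F3, F4, F5}: assign each demand point to its cheapest open site.
  S1→F5 14, S2→F5 18, S3→F4 15, S4→F3 8, S5→F3 19, S6→F4 24
  routing cost 98, fixed 17 → total 115.
Compare {F2, F3, F4, F5}: routing cost 98 + fixed 22 = 120.
Compare {F1, F3, F4, F5}: routing cost 97 + fixed 25 = 122.
Compare {F2, F4, F5}: routing cost 109 + fixed 15 = 124.
All other subsets cost ≥ 120. Minimum total cost: 115.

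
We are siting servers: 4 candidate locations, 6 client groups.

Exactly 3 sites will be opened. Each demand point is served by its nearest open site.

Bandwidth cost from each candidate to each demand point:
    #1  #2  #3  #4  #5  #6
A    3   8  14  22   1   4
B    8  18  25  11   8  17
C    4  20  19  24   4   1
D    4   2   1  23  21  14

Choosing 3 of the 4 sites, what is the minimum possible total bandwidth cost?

22

Open {A, B, D}.
  #1→A 3, #2→D 2, #3→D 1, #4→B 11, #5→A 1, #6→A 4  ⇒ total 22.
Compare {B, C, D}: total 23.
Compare {A, C, D}: total 30.
No size-3 selection does better; minimum is 22.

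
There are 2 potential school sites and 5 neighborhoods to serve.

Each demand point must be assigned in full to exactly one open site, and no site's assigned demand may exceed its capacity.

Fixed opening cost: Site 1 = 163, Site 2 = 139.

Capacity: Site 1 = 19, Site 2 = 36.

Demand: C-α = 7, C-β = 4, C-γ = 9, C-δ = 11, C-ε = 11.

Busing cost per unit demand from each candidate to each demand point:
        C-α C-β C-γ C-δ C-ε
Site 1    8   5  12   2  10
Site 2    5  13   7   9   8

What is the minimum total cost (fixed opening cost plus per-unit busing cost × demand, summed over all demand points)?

530

Open {Site 1, Site 2}; cheapest assignment that respects the capacities:
  Site 1 (cap 19, load 15): C-β, C-δ — cost 4×5 + 11×2 = 42
  Site 2 (cap 36, load 27): C-α, C-γ, C-ε — cost 7×5 + 9×7 + 11×8 = 186
  Shipping 228, fixed 302 → total 530.
  Any other capacity-feasible assignment to {Site 1, Site 2} ships for at least 228.
Total demand is 42 and no other set of sites has combined capacity ≥ 42, so {Site 1, Site 2} is the only feasible choice of open sites. Minimum: 530.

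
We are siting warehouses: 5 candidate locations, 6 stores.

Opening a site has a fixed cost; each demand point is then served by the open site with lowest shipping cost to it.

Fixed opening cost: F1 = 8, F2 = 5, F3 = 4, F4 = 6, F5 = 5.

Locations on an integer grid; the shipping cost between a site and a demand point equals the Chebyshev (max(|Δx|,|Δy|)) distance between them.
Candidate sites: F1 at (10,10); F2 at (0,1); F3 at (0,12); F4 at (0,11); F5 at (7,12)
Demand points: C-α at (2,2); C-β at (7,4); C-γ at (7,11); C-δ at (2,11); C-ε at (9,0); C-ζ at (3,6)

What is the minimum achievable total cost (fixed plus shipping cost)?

Open {F2, F5}: assign each demand point to its cheapest open site.
  C-α→F2 2, C-β→F2 7, C-γ→F5 1, C-δ→F5 5, C-ε→F2 9, C-ζ→F2 5
  shipping cost 29, fixed 10 → total 39.
Compare {F2, F3, F5}: shipping cost 26 + fixed 14 = 40.
Compare {F2, F3}: shipping cost 32 + fixed 9 = 41.
Compare {F2, F4, F5}: shipping cost 26 + fixed 16 = 42.
All other subsets cost ≥ 40. Minimum total cost: 39.

39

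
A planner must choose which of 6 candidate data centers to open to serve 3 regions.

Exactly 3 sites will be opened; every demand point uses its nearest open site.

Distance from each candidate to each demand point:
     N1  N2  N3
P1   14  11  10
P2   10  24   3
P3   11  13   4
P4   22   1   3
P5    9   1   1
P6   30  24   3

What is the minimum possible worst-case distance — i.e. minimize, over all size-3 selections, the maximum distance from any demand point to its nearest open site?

Open {P1, P2, P5}.
  Farthest demand point is N1 at distance 9 (to P5); all others are ≤ 9.
With {P1, P3, P5} the worst case is 9.
With {P1, P4, P5} the worst case is 9.
No size-3 selection achieves below 9.

9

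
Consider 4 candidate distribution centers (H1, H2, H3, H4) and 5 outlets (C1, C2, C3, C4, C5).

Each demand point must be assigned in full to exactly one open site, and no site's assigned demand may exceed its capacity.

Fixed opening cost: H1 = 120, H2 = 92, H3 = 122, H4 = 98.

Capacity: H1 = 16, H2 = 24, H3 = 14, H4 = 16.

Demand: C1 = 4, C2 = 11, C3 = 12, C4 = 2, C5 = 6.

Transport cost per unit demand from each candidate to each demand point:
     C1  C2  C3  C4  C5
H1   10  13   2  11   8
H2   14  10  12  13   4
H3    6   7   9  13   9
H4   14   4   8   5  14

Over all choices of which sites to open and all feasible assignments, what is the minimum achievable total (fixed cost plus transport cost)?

436

Open {H1, H2}; cheapest assignment that respects the capacities:
  H1 (cap 16, load 16): C1, C3 — cost 4×10 + 12×2 = 64
  H2 (cap 24, load 19): C2, C4, C5 — cost 11×10 + 2×13 + 6×4 = 160
  Shipping 224, fixed 212 → total 436.
  Any other capacity-feasible assignment to {H1, H2} ships for at least 224.
Compare {H1, H2, H4}: its best feasible assignment gives total 452.
Compare {H2, H4}: its best feasible assignment gives total 468.
Every other set of open sites that can feasibly serve all demand totals ≥ 452 even under its best assignment. Minimum: 436.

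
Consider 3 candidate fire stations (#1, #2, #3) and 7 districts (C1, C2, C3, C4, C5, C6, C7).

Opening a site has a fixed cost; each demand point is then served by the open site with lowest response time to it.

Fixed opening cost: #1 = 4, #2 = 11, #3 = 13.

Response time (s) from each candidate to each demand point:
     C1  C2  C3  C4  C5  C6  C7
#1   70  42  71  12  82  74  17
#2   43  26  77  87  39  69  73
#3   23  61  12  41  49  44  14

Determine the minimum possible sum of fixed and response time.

198

Open {#1, #2, #3}: assign each demand point to its cheapest open site.
  C1→#3 23, C2→#2 26, C3→#3 12, C4→#1 12, C5→#2 39, C6→#3 44, C7→#3 14
  response time 170, fixed 28 → total 198.
Compare {#1, #3}: response time 196 + fixed 17 = 213.
Compare {#2, #3}: response time 199 + fixed 24 = 223.
Compare {#3}: response time 244 + fixed 13 = 257.
All other subsets cost ≥ 213. Minimum total cost: 198.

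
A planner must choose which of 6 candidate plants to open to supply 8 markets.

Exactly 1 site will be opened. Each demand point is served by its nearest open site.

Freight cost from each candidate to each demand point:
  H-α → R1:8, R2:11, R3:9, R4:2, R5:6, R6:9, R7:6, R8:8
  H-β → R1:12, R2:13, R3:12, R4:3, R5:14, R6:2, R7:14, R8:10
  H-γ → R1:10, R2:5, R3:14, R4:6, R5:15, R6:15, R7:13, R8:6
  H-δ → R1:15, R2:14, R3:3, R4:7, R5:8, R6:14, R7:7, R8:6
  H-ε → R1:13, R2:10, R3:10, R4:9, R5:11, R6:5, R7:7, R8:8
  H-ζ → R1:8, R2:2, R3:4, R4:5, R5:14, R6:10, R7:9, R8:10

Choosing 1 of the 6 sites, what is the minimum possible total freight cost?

Open {H-α}.
  R1→H-α 8, R2→H-α 11, R3→H-α 9, R4→H-α 2, R5→H-α 6, R6→H-α 9, R7→H-α 6, R8→H-α 8  ⇒ total 59.
Compare {H-ζ}: total 62.
Compare {H-ε}: total 73.
No size-1 selection does better; minimum is 59.

59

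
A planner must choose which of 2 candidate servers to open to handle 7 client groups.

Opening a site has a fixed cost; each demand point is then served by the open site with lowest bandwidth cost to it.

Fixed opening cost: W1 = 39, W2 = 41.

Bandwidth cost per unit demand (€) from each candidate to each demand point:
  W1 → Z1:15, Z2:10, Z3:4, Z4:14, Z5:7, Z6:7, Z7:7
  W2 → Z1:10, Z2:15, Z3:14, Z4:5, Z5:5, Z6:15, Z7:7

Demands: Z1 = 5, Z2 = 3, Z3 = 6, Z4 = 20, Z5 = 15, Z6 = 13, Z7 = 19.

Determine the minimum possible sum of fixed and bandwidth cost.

Open {W1, W2}: assign each demand point to its cheapest open site.
  Z1→W2 5×10=50, Z2→W1 3×10=30, Z3→W1 6×4=24, Z4→W2 20×5=100, Z5→W2 15×5=75, Z6→W1 13×7=91, Z7→W1 19×7=133
  bandwidth cost 503, fixed 80 → total 583.
Compare {W2}: bandwidth cost 682 + fixed 41 = 723.
Compare {W1}: bandwidth cost 738 + fixed 39 = 777.

583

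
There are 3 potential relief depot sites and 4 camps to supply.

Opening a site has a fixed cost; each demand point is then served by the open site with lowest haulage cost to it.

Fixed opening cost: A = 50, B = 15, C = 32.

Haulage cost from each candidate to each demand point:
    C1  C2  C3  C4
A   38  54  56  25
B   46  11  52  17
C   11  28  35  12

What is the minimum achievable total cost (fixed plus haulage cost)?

116

Open {B, C}: assign each demand point to its cheapest open site.
  C1→C 11, C2→B 11, C3→C 35, C4→C 12
  haulage cost 69, fixed 47 → total 116.
Compare {C}: haulage cost 86 + fixed 32 = 118.
Compare {B}: haulage cost 126 + fixed 15 = 141.
Compare {A, B, C}: haulage cost 69 + fixed 97 = 166.
All other subsets cost ≥ 118. Minimum total cost: 116.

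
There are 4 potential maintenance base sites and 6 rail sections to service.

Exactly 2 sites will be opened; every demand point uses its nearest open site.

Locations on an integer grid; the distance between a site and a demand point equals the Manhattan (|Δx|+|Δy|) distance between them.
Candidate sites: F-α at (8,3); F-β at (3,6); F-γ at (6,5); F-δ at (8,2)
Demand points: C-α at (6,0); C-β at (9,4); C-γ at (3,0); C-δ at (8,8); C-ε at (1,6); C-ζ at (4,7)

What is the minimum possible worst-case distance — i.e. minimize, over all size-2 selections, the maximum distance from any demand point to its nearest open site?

6

Open {F-α, F-β}.
  Farthest demand point is C-γ at distance 6 (to F-β); all others are ≤ 6.
With {F-β, F-γ} the worst case is 6.
With {F-β, F-δ} the worst case is 6.
No size-2 selection achieves below 6.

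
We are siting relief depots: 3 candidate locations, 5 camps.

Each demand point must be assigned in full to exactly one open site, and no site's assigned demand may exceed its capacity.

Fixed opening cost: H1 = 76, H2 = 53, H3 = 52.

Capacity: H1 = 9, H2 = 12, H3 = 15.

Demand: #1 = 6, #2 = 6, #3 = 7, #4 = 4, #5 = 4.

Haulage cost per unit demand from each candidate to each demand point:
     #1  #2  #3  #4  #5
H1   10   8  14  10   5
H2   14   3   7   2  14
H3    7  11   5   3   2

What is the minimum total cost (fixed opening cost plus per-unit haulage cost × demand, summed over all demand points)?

Open {H2, H3}; cheapest assignment that respects the capacities:
  H2 (cap 12, load 12): #1, #2 — cost 6×14 + 6×3 = 102
  H3 (cap 15, load 15): #3, #4, #5 — cost 7×5 + 4×3 + 4×2 = 55
  Shipping 157, fixed 105 → total 262.
  Any other capacity-feasible assignment to {H2, H3} ships for at least 157.
Compare {H1, H2, H3}: its best feasible assignment gives total 304.
Every other set of open sites that can feasibly serve all demand totals ≥ 304 even under its best assignment. Minimum: 262.

262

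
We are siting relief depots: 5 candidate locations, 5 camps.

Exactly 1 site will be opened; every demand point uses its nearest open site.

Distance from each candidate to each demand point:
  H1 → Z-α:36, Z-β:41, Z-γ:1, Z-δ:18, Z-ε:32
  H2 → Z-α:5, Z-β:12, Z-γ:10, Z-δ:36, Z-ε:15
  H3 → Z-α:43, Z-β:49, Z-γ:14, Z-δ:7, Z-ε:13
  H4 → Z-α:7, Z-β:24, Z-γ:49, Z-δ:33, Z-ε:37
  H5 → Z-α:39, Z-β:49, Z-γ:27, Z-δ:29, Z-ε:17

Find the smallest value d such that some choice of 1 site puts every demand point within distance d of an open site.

Open {H2}.
  Farthest demand point is Z-δ at distance 36 (to H2); all others are ≤ 36.
With {H1} the worst case is 41.
With {H3} the worst case is 49.
No size-1 selection achieves below 36.

36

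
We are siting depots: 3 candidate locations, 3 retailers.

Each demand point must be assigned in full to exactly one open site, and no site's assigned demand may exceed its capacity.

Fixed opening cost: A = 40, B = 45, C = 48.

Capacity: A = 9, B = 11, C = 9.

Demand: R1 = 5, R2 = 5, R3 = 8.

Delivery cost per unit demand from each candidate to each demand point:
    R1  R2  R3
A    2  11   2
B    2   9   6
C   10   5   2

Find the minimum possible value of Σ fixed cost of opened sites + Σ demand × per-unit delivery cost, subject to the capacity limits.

Open {A, B}; cheapest assignment that respects the capacities:
  A (cap 9, load 8): R3 — cost 8×2 = 16
  B (cap 11, load 10): R1, R2 — cost 5×2 + 5×9 = 55
  Shipping 71, fixed 85 → total 156.
  Any other capacity-feasible assignment to {A, B} ships for at least 71.
Compare {B, C}: its best feasible assignment gives total 164.
Compare {A, B, C}: its best feasible assignment gives total 184.
Every other set of open sites that can feasibly serve all demand totals ≥ 164 even under its best assignment. Minimum: 156.

156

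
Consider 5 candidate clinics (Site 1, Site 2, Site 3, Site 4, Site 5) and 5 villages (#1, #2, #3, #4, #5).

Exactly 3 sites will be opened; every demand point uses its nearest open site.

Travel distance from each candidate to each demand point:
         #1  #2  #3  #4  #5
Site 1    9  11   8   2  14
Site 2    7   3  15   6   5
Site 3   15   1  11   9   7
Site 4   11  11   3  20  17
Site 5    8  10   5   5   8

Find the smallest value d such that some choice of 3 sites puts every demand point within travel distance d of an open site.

7

Open {Site 1, Site 2, Site 4}.
  Farthest demand point is #1 at travel distance 7 (to Site 2); all others are ≤ 7.
With {Site 1, Site 2, Site 5} the worst case is 7.
With {Site 2, Site 3, Site 4} the worst case is 7.
No size-3 selection achieves below 7.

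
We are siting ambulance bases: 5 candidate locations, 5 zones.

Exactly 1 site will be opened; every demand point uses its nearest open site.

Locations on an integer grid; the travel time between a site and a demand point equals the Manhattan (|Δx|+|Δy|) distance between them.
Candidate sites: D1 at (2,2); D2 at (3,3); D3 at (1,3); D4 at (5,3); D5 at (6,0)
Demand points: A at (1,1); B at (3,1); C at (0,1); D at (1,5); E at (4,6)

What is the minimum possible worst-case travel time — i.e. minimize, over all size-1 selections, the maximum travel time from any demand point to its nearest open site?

5

Open {D2}.
  Farthest demand point is C at travel time 5 (to D2); all others are ≤ 5.
With {D1} the worst case is 6.
With {D3} the worst case is 6.
No size-1 selection achieves below 5.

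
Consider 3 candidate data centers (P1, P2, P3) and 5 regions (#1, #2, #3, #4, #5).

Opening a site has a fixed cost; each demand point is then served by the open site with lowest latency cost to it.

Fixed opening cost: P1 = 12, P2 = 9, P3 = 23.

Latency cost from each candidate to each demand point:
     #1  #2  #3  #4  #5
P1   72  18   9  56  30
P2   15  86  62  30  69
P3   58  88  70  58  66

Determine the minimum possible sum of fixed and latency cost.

123

Open {P1, P2}: assign each demand point to its cheapest open site.
  #1→P2 15, #2→P1 18, #3→P1 9, #4→P2 30, #5→P1 30
  latency cost 102, fixed 21 → total 123.
Compare {P1, P2, P3}: latency cost 102 + fixed 44 = 146.
Compare {P1}: latency cost 185 + fixed 12 = 197.
Compare {P1, P3}: latency cost 171 + fixed 35 = 206.
All other subsets cost ≥ 146. Minimum total cost: 123.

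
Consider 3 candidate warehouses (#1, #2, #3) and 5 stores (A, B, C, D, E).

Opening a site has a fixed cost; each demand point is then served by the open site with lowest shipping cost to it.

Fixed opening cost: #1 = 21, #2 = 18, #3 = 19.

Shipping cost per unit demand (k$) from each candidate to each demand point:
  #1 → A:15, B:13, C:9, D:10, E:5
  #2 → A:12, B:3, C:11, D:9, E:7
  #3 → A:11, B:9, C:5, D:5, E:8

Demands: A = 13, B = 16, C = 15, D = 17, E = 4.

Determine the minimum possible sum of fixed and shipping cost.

416

Open {#2, #3}: assign each demand point to its cheapest open site.
  A→#3 13×11=143, B→#2 16×3=48, C→#3 15×5=75, D→#3 17×5=85, E→#2 4×7=28
  shipping cost 379, fixed 37 → total 416.
Compare {#1, #2, #3}: shipping cost 371 + fixed 58 = 429.
Compare {#3}: shipping cost 479 + fixed 19 = 498.
Compare {#1, #3}: shipping cost 467 + fixed 40 = 507.
All other subsets cost ≥ 429. Minimum total cost: 416.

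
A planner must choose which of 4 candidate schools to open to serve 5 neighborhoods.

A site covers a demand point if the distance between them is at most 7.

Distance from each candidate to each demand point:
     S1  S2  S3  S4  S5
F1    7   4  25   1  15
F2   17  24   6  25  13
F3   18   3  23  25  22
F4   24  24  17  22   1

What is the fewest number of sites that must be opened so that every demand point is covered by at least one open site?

3

Coverage sets (demand points within 7 of each site):
  F1: {S1, S2, S4}
  F2: {S3}
  F3: {S2}
  F4: {S5}
No 2 sites suffice: every size-2 union leaves at least one demand point uncovered.
But {F1, F2, F4} covers everything, so the minimum is 3.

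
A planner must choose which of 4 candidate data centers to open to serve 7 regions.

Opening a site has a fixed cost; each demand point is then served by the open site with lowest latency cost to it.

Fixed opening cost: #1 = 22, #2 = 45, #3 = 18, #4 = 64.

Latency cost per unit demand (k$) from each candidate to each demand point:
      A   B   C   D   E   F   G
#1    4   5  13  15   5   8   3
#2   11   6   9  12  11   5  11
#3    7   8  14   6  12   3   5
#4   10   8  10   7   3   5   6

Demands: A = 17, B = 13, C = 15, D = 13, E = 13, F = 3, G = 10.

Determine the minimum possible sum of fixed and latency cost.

535

Open {#1, #2, #3}: assign each demand point to its cheapest open site.
  A→#1 17×4=68, B→#1 13×5=65, C→#2 15×9=135, D→#3 13×6=78, E→#1 13×5=65, F→#3 3×3=9, G→#1 10×3=30
  latency cost 450, fixed 85 → total 535.
Compare {#1, #3, #4}: latency cost 439 + fixed 104 = 543.
Compare {#1, #4}: latency cost 458 + fixed 86 = 544.
Compare {#1, #3}: latency cost 510 + fixed 40 = 550.
All other subsets cost ≥ 543. Minimum total cost: 535.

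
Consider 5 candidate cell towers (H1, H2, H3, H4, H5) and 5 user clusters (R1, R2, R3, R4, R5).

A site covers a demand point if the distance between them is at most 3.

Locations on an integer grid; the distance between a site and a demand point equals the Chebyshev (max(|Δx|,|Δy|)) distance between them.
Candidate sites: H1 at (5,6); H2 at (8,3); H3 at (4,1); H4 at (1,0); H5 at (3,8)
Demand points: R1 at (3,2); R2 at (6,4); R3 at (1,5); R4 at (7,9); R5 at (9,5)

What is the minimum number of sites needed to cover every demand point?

4

Coverage sets (demand points within 3 of each site):
  H1: {R2, R4}
  H2: {R2, R5}
  H3: {R1, R2}
  H4: {R1}
  H5: {R3}
No 3 sites suffice: every size-3 union leaves at least one demand point uncovered.
But {H1, H2, H3, H5} covers everything, so the minimum is 4.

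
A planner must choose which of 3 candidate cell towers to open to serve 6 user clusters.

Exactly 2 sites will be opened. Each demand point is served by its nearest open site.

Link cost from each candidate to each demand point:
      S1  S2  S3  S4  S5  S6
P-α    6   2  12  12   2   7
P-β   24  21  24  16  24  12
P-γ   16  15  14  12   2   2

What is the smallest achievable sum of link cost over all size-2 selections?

Open {P-α, P-γ}.
  S1→P-α 6, S2→P-α 2, S3→P-α 12, S4→P-α 12, S5→P-α 2, S6→P-γ 2  ⇒ total 36.
Compare {P-α, P-β}: total 41.
Compare {P-β, P-γ}: total 61.

36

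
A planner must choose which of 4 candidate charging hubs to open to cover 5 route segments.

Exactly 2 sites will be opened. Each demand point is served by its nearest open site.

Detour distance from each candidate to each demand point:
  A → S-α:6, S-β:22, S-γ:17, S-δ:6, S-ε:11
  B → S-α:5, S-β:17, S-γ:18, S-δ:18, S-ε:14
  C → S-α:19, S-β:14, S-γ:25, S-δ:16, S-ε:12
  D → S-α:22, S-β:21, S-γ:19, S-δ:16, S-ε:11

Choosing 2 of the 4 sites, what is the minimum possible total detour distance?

Open {A, C}.
  S-α→A 6, S-β→C 14, S-γ→A 17, S-δ→A 6, S-ε→A 11  ⇒ total 54.
Compare {A, B}: total 56.
Compare {A, D}: total 61.
No size-2 selection does better; minimum is 54.

54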